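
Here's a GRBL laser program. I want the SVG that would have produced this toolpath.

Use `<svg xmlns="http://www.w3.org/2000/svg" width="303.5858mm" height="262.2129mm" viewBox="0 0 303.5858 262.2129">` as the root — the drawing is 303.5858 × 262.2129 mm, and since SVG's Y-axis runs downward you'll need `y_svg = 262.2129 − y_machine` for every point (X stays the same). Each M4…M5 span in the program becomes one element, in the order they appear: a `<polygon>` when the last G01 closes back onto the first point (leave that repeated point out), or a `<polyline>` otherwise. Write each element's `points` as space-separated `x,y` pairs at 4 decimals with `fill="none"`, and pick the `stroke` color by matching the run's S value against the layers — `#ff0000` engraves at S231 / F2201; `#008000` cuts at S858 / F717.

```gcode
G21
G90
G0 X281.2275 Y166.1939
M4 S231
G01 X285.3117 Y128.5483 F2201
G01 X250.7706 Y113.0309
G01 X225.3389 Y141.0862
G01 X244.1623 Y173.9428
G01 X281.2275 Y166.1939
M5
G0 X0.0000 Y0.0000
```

y_svg = 262.2129 − y_m. Every run uses S231, so all elements get stroke `#ff0000` (engrave).

[1] closed run; points: 281.2275,96.0190 285.3117,133.6646 250.7706,149.1820 225.3389,121.1267 244.1623,88.2701

<svg xmlns="http://www.w3.org/2000/svg" width="303.5858mm" height="262.2129mm" viewBox="0 0 303.5858 262.2129">
  <polygon points="281.2275,96.0190 285.3117,133.6646 250.7706,149.1820 225.3389,121.1267 244.1623,88.2701" fill="none" stroke="#ff0000"/>
</svg>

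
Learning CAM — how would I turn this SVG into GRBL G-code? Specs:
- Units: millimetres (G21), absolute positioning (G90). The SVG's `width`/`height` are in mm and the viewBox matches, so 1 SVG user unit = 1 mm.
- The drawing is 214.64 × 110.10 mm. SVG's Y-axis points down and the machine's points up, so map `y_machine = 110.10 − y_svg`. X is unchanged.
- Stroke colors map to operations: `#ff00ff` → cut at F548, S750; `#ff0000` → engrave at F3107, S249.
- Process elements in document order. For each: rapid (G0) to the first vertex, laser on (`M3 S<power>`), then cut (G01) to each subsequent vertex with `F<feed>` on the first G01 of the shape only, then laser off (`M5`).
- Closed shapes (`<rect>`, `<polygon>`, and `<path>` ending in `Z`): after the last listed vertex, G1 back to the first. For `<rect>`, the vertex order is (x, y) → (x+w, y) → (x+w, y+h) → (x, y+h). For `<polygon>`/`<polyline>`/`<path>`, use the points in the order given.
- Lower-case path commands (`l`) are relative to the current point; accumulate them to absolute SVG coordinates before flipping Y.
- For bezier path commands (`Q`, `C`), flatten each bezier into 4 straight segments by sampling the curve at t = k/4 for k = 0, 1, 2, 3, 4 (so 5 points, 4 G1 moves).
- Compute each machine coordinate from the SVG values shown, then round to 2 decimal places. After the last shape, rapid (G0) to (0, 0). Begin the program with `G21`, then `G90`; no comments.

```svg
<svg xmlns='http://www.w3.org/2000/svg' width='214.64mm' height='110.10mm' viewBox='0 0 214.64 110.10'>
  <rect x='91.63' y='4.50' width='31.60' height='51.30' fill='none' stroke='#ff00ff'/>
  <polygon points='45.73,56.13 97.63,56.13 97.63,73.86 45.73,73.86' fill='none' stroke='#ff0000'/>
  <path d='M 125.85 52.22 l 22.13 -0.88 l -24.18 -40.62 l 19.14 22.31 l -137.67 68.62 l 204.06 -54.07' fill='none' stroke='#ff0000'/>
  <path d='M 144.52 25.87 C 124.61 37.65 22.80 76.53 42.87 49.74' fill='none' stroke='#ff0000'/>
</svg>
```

Since the viewBox matches the mm dimensions, user units are millimetres directly. The only transform is the Y-flip y_m = 110.10 − y_svg.

Shape 1 is a rectangle drawn with `<rect>`. Its stroke #ff00ff means cut at S750, F548. After flipping Y the toolpath is (91.63,105.60) → (123.23,105.60) → (123.23,54.30) → (91.63,54.30) → (91.63,105.60), returning to the start.

Shape 2 is a rectangle drawn with `<polygon>`. Its stroke #ff0000 means engrave at S249, F3107. After flipping Y the toolpath is (45.73,53.97) → (97.63,53.97) → (97.63,36.24) → (45.73,36.24) → (45.73,53.97), returning to the start.

Shape 3 is a open polyline drawn with `<path>`. Its stroke #ff0000 means engrave at S249, F3107. After flipping Y the toolpath is (125.85,57.88) → (147.98,58.76) → (123.80,99.38) → (142.94,77.07) → (5.27,8.45) → (209.33,62.52).

Shape 4 is a cubic bezier drawn with `<path>`. Its stroke #ff0000 means engrave at S249, F3107. After flipping Y the toolpath is (144.52,84.23) → (117.42,71.76) → (78.70,57.83) → (47.49,51.13) → (42.87,60.36).

G21
G90
G0 X91.63 Y105.60
M3 S750
G01 X123.23 Y105.60 F548
G01 X123.23 Y54.30
G01 X91.63 Y54.30
G01 X91.63 Y105.60
M5
G0 X45.73 Y53.97
M3 S249
G01 X97.63 Y53.97 F3107
G01 X97.63 Y36.24
G01 X45.73 Y36.24
G01 X45.73 Y53.97
M5
G0 X125.85 Y57.88
M3 S249
G01 X147.98 Y58.76 F3107
G01 X123.80 Y99.38
G01 X142.94 Y77.07
G01 X5.27 Y8.45
G01 X209.33 Y62.52
M5
G0 X144.52 Y84.23
M3 S249
G01 X117.42 Y71.76 F3107
G01 X78.70 Y57.83
G01 X47.49 Y51.13
G01 X42.87 Y60.36
M5
G0 X0.00 Y0.00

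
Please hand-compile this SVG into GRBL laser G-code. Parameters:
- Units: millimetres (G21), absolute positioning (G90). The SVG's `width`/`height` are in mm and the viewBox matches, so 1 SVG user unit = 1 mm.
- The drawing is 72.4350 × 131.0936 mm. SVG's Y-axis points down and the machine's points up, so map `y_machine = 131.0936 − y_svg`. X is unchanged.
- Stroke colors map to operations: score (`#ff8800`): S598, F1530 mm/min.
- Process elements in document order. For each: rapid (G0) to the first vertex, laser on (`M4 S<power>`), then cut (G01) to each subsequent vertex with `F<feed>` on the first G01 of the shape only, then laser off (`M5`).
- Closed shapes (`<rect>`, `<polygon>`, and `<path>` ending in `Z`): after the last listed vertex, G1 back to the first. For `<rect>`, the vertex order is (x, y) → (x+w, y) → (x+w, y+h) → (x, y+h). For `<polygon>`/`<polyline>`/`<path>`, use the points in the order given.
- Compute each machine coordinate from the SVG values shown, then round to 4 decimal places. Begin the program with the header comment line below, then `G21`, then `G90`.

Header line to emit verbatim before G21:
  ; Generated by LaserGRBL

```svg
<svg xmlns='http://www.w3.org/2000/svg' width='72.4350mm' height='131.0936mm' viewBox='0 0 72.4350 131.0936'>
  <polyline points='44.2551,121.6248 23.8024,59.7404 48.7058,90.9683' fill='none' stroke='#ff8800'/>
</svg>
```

1 u = 1 mm; y_m = 131.0936 − y.

[1] `<polyline>` open polyline, #ff8800→score S598 F1530: (44.2551,9.4688) → (23.8024,71.3532) → (48.7058,40.1253)

; Generated by LaserGRBL
G21
G90
G0 X44.2551 Y9.4688
M4 S598
G01 X23.8024 Y71.3532 F1530
G01 X48.7058 Y40.1253
M5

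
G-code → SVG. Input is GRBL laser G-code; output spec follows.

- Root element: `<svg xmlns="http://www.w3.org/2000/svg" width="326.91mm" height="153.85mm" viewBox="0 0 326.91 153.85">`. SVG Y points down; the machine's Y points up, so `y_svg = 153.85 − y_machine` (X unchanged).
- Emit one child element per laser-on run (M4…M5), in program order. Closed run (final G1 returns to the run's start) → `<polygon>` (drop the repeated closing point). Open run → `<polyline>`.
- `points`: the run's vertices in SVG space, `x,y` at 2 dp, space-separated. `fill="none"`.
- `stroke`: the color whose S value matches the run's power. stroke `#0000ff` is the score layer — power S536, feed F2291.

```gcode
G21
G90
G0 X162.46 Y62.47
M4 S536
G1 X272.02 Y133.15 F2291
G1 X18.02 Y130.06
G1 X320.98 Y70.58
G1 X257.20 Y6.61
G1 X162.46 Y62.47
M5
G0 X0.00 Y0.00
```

Each laser-on run becomes one SVG element. Flip Y back into SVG space with y_svg = 153.85 − y_machine. Every run uses S536, so all elements get stroke `#0000ff` (score).

Run 1: The run returns to its start, so emit a `<polygon>` with points (Y-flipped): 162.46,91.38 272.02,20.70 18.02,23.79 320.98,83.27 257.20,147.24.

<svg xmlns="http://www.w3.org/2000/svg" width="326.91mm" height="153.85mm" viewBox="0 0 326.91 153.85">
  <polygon points="162.46,91.38 272.02,20.70 18.02,23.79 320.98,83.27 257.20,147.24" fill="none" stroke="#0000ff"/>
</svg>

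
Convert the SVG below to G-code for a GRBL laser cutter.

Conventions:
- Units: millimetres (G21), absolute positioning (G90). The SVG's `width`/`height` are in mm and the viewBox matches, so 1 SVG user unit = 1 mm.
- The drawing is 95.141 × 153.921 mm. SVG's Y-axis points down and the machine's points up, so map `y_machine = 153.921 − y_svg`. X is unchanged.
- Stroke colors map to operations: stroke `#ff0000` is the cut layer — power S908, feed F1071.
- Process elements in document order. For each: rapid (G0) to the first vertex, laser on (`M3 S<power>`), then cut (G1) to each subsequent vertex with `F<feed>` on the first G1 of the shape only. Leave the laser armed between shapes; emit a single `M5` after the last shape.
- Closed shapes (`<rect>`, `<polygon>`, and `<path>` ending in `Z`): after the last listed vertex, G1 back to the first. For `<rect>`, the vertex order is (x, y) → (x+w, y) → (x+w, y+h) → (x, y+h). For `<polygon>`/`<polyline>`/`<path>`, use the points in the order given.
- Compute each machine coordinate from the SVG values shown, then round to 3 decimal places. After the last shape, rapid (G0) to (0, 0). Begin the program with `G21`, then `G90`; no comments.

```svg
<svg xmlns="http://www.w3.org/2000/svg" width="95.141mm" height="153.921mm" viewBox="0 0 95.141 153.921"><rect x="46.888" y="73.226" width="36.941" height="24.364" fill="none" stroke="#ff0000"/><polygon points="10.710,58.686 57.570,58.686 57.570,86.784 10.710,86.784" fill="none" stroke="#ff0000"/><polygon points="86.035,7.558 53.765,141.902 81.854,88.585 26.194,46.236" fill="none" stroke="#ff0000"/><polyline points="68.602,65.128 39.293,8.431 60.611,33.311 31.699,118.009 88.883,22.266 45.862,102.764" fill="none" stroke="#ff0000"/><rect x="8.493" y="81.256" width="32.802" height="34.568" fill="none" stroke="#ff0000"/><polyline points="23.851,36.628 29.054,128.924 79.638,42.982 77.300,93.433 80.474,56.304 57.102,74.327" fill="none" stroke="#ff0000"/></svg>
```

Since the viewBox matches the mm dimensions, user units are millimetres directly. The only transform is the Y-flip y_m = 153.921 − y_svg.

Shape 1 is a rectangle drawn with `<rect>`. Its stroke #ff0000 means cut at S908, F1071. After flipping Y the toolpath is (46.888,80.695) → (83.829,80.695) → (83.829,56.331) → (46.888,56.331) → (46.888,80.695), returning to the start.

Shape 2 is a rectangle drawn with `<polygon>`. Its stroke #ff0000 means cut at S908, F1071. After flipping Y the toolpath is (10.710,95.235) → (57.570,95.235) → (57.570,67.137) → (10.710,67.137) → (10.710,95.235), returning to the start.

Shape 3 is a closed polygon drawn with `<polygon>`. Its stroke #ff0000 means cut at S908, F1071. After flipping Y the toolpath is (86.035,146.363) → (53.765,12.019) → (81.854,65.336) → (26.194,107.685) → (86.035,146.363), returning to the start.

Shape 4 is a open polyline drawn with `<polyline>`. Its stroke #ff0000 means cut at S908, F1071. After flipping Y the toolpath is (68.602,88.793) → (39.293,145.490) → (60.611,120.610) → (31.699,35.912) → (88.883,131.655) → (45.862,51.157).

Shape 5 is a rectangle drawn with `<rect>`. Its stroke #ff0000 means cut at S908, F1071. After flipping Y the toolpath is (8.493,72.665) → (41.295,72.665) → (41.295,38.097) → (8.493,38.097) → (8.493,72.665), returning to the start.

Shape 6 is a open polyline drawn with `<polyline>`. Its stroke #ff0000 means cut at S908, F1071. After flipping Y the toolpath is (23.851,117.293) → (29.054,24.997) → (79.638,110.939) → (77.300,60.488) → (80.474,97.617) → (57.102,79.594).

G21
G90
G0 X46.888 Y80.695
M3 S908
G1 X83.829 Y80.695 F1071
G1 X83.829 Y56.331
G1 X46.888 Y56.331
G1 X46.888 Y80.695
G0 X10.710 Y95.235
M3 S908
G1 X57.570 Y95.235 F1071
G1 X57.570 Y67.137
G1 X10.710 Y67.137
G1 X10.710 Y95.235
G0 X86.035 Y146.363
M3 S908
G1 X53.765 Y12.019 F1071
G1 X81.854 Y65.336
G1 X26.194 Y107.685
G1 X86.035 Y146.363
G0 X68.602 Y88.793
M3 S908
G1 X39.293 Y145.490 F1071
G1 X60.611 Y120.610
G1 X31.699 Y35.912
G1 X88.883 Y131.655
G1 X45.862 Y51.157
G0 X8.493 Y72.665
M3 S908
G1 X41.295 Y72.665 F1071
G1 X41.295 Y38.097
G1 X8.493 Y38.097
G1 X8.493 Y72.665
G0 X23.851 Y117.293
M3 S908
G1 X29.054 Y24.997 F1071
G1 X79.638 Y110.939
G1 X77.300 Y60.488
G1 X80.474 Y97.617
G1 X57.102 Y79.594
M5
G0 X0.000 Y0.000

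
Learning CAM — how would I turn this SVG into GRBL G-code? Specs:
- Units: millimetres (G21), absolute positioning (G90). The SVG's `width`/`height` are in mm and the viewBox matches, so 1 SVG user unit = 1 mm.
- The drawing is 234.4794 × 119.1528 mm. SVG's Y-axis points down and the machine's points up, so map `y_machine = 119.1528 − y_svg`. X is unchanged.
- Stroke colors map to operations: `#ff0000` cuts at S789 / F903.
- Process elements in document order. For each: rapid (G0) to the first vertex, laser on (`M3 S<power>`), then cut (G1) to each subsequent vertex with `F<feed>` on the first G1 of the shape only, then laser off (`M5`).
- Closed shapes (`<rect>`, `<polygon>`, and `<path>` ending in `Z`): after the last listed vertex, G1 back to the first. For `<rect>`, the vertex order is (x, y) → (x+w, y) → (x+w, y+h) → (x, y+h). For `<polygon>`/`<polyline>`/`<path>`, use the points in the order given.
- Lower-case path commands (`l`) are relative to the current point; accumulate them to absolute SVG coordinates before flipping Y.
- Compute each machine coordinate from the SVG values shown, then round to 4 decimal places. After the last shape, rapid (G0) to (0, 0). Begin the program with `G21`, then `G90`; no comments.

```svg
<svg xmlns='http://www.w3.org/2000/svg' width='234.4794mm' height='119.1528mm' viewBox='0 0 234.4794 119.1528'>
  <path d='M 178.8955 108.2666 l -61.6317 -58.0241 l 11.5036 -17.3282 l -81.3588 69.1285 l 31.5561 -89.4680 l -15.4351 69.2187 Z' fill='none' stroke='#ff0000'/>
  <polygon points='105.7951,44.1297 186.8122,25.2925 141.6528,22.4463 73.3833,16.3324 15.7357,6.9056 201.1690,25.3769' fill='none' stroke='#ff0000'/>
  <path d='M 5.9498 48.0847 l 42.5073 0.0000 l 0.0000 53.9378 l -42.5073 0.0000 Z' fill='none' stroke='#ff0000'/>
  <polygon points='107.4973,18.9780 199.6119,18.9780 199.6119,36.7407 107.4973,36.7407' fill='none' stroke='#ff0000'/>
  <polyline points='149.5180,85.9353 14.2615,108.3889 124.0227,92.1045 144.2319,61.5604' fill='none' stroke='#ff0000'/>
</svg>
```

Since the viewBox matches the mm dimensions, user units are millimetres directly. The only transform is the Y-flip y_m = 119.1528 − y_svg.

Shape 1 is a closed polygon drawn with `<path>`. Its stroke #ff0000 means cut at S789, F903. After flipping Y the toolpath is (178.8955,10.8862) → (117.2638,68.9103) → (128.7674,86.2385) → (47.4086,17.1100) → (78.9647,106.5780) → (63.5296,37.3593) → (178.8955,10.8862), returning to the start.

Shape 2 is a closed polygon drawn with `<polygon>`. Its stroke #ff0000 means cut at S789, F903. After flipping Y the toolpath is (105.7951,75.0231) → (186.8122,93.8603) → (141.6528,96.7065) → (73.3833,102.8204) → (15.7357,112.2472) → (201.1690,93.7759) → (105.7951,75.0231), returning to the start.

Shape 3 is a rectangle drawn with `<path>`. Its stroke #ff0000 means cut at S789, F903. After flipping Y the toolpath is (5.9498,71.0681) → (48.4571,71.0681) → (48.4571,17.1303) → (5.9498,17.1303) → (5.9498,71.0681), returning to the start.

Shape 4 is a rectangle drawn with `<polygon>`. Its stroke #ff0000 means cut at S789, F903. After flipping Y the toolpath is (107.4973,100.1748) → (199.6119,100.1748) → (199.6119,82.4121) → (107.4973,82.4121) → (107.4973,100.1748), returning to the start.

Shape 5 is a open polyline drawn with `<polyline>`. Its stroke #ff0000 means cut at S789, F903. After flipping Y the toolpath is (149.5180,33.2175) → (14.2615,10.7639) → (124.0227,27.0483) → (144.2319,57.5924).

G21
G90
G0 X178.8955 Y10.8862
M3 S789
G1 X117.2638 Y68.9103 F903
G1 X128.7674 Y86.2385
G1 X47.4086 Y17.1100
G1 X78.9647 Y106.5780
G1 X63.5296 Y37.3593
G1 X178.8955 Y10.8862
M5
G0 X105.7951 Y75.0231
M3 S789
G1 X186.8122 Y93.8603 F903
G1 X141.6528 Y96.7065
G1 X73.3833 Y102.8204
G1 X15.7357 Y112.2472
G1 X201.1690 Y93.7759
G1 X105.7951 Y75.0231
M5
G0 X5.9498 Y71.0681
M3 S789
G1 X48.4571 Y71.0681 F903
G1 X48.4571 Y17.1303
G1 X5.9498 Y17.1303
G1 X5.9498 Y71.0681
M5
G0 X107.4973 Y100.1748
M3 S789
G1 X199.6119 Y100.1748 F903
G1 X199.6119 Y82.4121
G1 X107.4973 Y82.4121
G1 X107.4973 Y100.1748
M5
G0 X149.5180 Y33.2175
M3 S789
G1 X14.2615 Y10.7639 F903
G1 X124.0227 Y27.0483
G1 X144.2319 Y57.5924
M5
G0 X0.0000 Y0.0000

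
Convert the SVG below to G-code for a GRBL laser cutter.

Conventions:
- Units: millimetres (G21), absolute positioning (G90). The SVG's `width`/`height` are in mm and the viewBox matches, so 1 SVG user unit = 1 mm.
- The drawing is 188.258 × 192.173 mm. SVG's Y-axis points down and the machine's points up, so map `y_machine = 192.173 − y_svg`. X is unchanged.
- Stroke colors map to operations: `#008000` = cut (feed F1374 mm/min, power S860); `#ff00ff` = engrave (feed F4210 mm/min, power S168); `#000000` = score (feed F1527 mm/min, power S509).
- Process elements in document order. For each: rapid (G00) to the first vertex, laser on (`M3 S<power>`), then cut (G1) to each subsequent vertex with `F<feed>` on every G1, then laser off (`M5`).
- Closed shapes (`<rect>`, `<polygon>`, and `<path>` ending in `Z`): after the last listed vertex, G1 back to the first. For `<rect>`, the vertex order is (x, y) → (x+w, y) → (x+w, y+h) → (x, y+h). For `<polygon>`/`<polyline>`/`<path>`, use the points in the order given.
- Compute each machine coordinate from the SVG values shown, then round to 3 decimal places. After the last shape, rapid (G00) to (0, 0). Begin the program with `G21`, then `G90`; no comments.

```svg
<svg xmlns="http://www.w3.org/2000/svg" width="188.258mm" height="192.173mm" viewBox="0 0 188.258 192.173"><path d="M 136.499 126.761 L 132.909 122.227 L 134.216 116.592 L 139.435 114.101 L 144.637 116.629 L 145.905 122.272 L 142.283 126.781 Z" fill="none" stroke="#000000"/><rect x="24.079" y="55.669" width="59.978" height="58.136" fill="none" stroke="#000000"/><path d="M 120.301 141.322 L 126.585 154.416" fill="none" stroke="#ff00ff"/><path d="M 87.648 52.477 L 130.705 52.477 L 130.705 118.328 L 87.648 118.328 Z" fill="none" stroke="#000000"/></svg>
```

viewBox `0 0 188.258 192.173` with mm width/height → 1 unit = 1 mm. Flip: y_m = 192.173 − y_svg.

**Shape 1** — `<path>` regular polygon, stroke `#000000` → score (S509, F1527). Machine vertices: (136.499,65.412) → (132.909,69.946) → (134.216,75.581) → (139.435,78.072) → (144.637,75.544) → (145.905,69.901) → (142.283,65.392) → (136.499,65.412). Closed: final G1 returns to the first vertex.

**Shape 2** — `<rect>` rectangle, stroke `#000000` → score (S509, F1527). Machine vertices: (24.079,136.504) → (84.057,136.504) → (84.057,78.368) → (24.079,78.368) → (24.079,136.504). Closed: final G1 returns to the first vertex.

**Shape 3** — `<path>` line segment, stroke `#ff00ff` → engrave (S168, F4210). Machine vertices: (120.301,50.851) → (126.585,37.757). Open path.

**Shape 4** — `<path>` rectangle, stroke `#000000` → score (S509, F1527). Machine vertices: (87.648,139.696) → (130.705,139.696) → (130.705,73.845) → (87.648,73.845) → (87.648,139.696). Closed: final G1 returns to the first vertex.

G21
G90
G00 X136.499 Y65.412
M3 S509
G1 X132.909 Y69.946 F1527
G1 X134.216 Y75.581 F1527
G1 X139.435 Y78.072 F1527
G1 X144.637 Y75.544 F1527
G1 X145.905 Y69.901 F1527
G1 X142.283 Y65.392 F1527
G1 X136.499 Y65.412 F1527
M5
G00 X24.079 Y136.504
M3 S509
G1 X84.057 Y136.504 F1527
G1 X84.057 Y78.368 F1527
G1 X24.079 Y78.368 F1527
G1 X24.079 Y136.504 F1527
M5
G00 X120.301 Y50.851
M3 S168
G1 X126.585 Y37.757 F4210
M5
G00 X87.648 Y139.696
M3 S509
G1 X130.705 Y139.696 F1527
G1 X130.705 Y73.845 F1527
G1 X87.648 Y73.845 F1527
G1 X87.648 Y139.696 F1527
M5
G00 X0.000 Y0.000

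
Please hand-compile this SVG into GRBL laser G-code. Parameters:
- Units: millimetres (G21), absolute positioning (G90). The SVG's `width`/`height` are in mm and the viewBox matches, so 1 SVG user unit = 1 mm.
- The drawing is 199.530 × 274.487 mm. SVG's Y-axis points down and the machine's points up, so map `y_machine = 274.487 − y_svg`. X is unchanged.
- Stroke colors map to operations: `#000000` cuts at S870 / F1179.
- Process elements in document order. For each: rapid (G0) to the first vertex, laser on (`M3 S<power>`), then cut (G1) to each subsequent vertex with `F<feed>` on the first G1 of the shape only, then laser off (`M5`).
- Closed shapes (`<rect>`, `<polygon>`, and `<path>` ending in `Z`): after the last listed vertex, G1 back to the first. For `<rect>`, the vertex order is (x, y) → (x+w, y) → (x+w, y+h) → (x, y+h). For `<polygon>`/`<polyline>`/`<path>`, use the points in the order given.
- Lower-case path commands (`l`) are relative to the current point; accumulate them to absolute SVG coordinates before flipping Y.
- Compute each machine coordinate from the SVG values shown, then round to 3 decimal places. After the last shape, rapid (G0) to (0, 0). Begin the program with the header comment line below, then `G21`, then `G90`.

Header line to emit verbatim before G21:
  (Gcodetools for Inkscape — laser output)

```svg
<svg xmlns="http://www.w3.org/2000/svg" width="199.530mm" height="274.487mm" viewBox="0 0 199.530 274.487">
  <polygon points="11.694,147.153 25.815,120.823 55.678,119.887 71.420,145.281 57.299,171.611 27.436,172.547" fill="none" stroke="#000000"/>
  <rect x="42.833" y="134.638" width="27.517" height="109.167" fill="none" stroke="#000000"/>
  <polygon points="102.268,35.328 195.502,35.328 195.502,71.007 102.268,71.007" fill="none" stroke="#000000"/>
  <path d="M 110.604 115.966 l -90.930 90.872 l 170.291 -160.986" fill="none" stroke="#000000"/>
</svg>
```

(Gcodetools for Inkscape — laser output)
G21
G90
G0 X11.694 Y127.334
M3 S870
G1 X25.815 Y153.664 F1179
G1 X55.678 Y154.600
G1 X71.420 Y129.206
G1 X57.299 Y102.876
G1 X27.436 Y101.940
G1 X11.694 Y127.334
M5
G0 X42.833 Y139.849
M3 S870
G1 X70.350 Y139.849 F1179
G1 X70.350 Y30.682
G1 X42.833 Y30.682
G1 X42.833 Y139.849
M5
G0 X102.268 Y239.159
M3 S870
G1 X195.502 Y239.159 F1179
G1 X195.502 Y203.480
G1 X102.268 Y203.480
G1 X102.268 Y239.159
M5
G0 X110.604 Y158.521
M3 S870
G1 X19.674 Y67.649 F1179
G1 X189.965 Y228.635
M5
G0 X0.000 Y0.000

1 u = 1 mm; y_m = 274.487 − y.

[1] `<polygon>` regular polygon, #000000→cut S870 F1179: (11.694,127.334) → (25.815,153.664) → (55.678,154.600) → (71.420,129.206) → (57.299,102.876) → (27.436,101.940) → (11.694,127.334) (closed)

[2] `<rect>` rectangle, #000000→cut S870 F1179: (42.833,139.849) → (70.350,139.849) → (70.350,30.682) → (42.833,30.682) → (42.833,139.849) (closed)

[3] `<polygon>` rectangle, #000000→cut S870 F1179: (102.268,239.159) → (195.502,239.159) → (195.502,203.480) → (102.268,203.480) → (102.268,239.159) (closed)

[4] `<path>` open polyline, #000000→cut S870 F1179: (110.604,158.521) → (19.674,67.649) → (189.965,228.635)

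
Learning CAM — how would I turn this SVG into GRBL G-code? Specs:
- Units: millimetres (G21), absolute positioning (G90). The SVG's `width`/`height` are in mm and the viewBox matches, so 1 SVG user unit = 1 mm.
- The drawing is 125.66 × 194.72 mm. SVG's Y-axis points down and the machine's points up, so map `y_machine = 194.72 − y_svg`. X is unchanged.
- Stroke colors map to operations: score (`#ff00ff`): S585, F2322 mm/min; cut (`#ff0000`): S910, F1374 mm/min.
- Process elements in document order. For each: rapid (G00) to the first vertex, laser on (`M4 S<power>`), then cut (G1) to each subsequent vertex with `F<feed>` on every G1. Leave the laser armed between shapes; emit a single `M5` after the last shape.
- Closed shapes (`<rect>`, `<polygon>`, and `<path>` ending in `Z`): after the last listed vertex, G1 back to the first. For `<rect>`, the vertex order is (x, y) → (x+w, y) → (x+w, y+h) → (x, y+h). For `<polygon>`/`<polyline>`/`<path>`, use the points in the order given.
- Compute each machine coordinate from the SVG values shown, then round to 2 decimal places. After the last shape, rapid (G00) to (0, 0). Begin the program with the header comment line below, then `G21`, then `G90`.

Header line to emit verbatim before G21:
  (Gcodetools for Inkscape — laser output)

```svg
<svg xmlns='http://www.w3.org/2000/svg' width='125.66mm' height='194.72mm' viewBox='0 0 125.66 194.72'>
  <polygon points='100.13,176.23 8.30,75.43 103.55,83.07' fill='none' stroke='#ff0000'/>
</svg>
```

Since the viewBox matches the mm dimensions, user units are millimetres directly. The only transform is the Y-flip y_m = 194.72 − y_svg.

Shape 1 is a closed polygon drawn with `<polygon>`. Its stroke #ff0000 means cut at S910, F1374. After flipping Y the toolpath is (100.13,18.49) → (8.30,119.29) → (103.55,111.65) → (100.13,18.49), returning to the start.

(Gcodetools for Inkscape — laser output)
G21
G90
G00 X100.13 Y18.49
M4 S910
G1 X8.30 Y119.29 F1374
G1 X103.55 Y111.65 F1374
G1 X100.13 Y18.49 F1374
M5
G00 X0.00 Y0.00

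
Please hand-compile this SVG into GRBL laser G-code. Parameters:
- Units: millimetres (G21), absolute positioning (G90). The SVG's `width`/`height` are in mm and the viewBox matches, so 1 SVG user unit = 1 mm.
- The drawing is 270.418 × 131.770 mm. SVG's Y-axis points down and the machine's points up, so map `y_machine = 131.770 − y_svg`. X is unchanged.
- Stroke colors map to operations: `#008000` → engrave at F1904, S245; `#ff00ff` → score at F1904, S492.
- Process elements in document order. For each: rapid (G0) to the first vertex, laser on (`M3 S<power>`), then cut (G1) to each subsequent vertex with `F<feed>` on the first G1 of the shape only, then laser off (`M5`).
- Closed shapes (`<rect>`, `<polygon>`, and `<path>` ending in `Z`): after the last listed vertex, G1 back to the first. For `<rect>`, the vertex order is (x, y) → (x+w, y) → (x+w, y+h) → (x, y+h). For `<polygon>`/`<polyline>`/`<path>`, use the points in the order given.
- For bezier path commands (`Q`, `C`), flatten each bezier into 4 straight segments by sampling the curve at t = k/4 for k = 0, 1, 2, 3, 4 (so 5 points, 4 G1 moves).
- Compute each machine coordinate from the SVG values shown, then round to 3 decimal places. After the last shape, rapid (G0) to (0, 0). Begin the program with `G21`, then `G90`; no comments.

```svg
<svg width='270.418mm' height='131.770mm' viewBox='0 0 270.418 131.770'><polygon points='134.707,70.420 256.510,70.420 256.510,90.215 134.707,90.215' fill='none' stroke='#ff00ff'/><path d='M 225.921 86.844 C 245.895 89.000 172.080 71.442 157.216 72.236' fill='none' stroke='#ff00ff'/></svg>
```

G21
G90
G0 X134.707 Y61.350
M3 S492
G1 X256.510 Y61.350 F1904
G1 X256.510 Y41.555
G1 X134.707 Y41.555
G1 X134.707 Y61.350
M5
G0 X225.921 Y44.926
M3 S492
G1 X225.703 Y46.411 F1904
G1 X204.633 Y51.719
G1 X177.031 Y57.283
G1 X157.216 Y59.534
M5
G0 X0.000 Y0.000

Since the viewBox matches the mm dimensions, user units are millimetres directly. The only transform is the Y-flip y_m = 131.770 − y_svg.

Shape 1 is a rectangle drawn with `<polygon>`. Its stroke #ff00ff means score at S492, F1904. After flipping Y the toolpath is (134.707,61.350) → (256.510,61.350) → (256.510,41.555) → (134.707,41.555) → (134.707,61.350), returning to the start.

Shape 2 is a cubic bezier drawn with `<path>`. Its stroke #ff00ff means score at S492, F1904. After flipping Y the toolpath is (225.921,44.926) → (225.703,46.411) → (204.633,51.719) → (177.031,57.283) → (157.216,59.534).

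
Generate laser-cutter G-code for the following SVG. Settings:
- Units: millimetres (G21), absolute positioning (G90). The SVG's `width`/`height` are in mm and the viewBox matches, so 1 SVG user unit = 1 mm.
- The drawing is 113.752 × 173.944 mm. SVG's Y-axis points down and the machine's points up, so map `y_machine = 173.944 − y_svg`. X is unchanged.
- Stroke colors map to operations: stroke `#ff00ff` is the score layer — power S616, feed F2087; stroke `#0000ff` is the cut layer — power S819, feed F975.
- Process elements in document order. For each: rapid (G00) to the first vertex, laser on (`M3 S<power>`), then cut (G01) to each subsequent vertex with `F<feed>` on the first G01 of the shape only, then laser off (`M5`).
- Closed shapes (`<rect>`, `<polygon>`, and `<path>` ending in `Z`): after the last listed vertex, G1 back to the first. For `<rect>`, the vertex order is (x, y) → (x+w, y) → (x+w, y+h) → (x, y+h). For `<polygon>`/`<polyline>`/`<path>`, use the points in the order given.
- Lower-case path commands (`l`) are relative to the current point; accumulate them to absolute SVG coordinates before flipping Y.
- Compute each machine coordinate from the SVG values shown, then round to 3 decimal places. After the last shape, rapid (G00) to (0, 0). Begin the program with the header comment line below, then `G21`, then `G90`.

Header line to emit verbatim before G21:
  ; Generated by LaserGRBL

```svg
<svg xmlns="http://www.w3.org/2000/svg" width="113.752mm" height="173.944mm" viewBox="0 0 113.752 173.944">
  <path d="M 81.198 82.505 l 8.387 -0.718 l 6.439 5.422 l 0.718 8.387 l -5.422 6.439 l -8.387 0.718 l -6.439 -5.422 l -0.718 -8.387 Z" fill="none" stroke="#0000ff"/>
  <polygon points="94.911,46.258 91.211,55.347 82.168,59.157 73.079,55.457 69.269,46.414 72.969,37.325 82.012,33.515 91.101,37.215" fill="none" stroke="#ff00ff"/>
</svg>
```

; Generated by LaserGRBL
G21
G90
G00 X81.198 Y91.439
M3 S819
G01 X89.585 Y92.157 F975
G01 X96.024 Y86.735
G01 X96.742 Y78.348
G01 X91.320 Y71.909
G01 X82.933 Y71.191
G01 X76.494 Y76.613
G01 X75.776 Y85.000
G01 X81.198 Y91.439
M5
G00 X94.911 Y127.686
M3 S616
G01 X91.211 Y118.597 F2087
G01 X82.168 Y114.787
G01 X73.079 Y118.487
G01 X69.269 Y127.530
G01 X72.969 Y136.619
G01 X82.012 Y140.429
G01 X91.101 Y136.729
G01 X94.911 Y127.686
M5
G00 X0.000 Y0.000

viewBox `0 0 113.752 173.944` with mm width/height → 1 unit = 1 mm. Flip: y_m = 173.944 − y_svg.

**Shape 1** — `<path>` regular polygon, stroke `#0000ff` → cut (S819, F975). Machine vertices: (81.198,91.439) → (89.585,92.157) → (96.024,86.735) → (96.742,78.348) → (91.320,71.909) → (82.933,71.191) → (76.494,76.613) → (75.776,85.000) → (81.198,91.439). Closed: final G1 returns to the first vertex.

**Shape 2** — `<polygon>` regular polygon, stroke `#ff00ff` → score (S616, F2087). Machine vertices: (94.911,127.686) → (91.211,118.597) → (82.168,114.787) → (73.079,118.487) → (69.269,127.530) → (72.969,136.619) → (82.012,140.429) → (91.101,136.729) → (94.911,127.686). Closed: final G1 returns to the first vertex.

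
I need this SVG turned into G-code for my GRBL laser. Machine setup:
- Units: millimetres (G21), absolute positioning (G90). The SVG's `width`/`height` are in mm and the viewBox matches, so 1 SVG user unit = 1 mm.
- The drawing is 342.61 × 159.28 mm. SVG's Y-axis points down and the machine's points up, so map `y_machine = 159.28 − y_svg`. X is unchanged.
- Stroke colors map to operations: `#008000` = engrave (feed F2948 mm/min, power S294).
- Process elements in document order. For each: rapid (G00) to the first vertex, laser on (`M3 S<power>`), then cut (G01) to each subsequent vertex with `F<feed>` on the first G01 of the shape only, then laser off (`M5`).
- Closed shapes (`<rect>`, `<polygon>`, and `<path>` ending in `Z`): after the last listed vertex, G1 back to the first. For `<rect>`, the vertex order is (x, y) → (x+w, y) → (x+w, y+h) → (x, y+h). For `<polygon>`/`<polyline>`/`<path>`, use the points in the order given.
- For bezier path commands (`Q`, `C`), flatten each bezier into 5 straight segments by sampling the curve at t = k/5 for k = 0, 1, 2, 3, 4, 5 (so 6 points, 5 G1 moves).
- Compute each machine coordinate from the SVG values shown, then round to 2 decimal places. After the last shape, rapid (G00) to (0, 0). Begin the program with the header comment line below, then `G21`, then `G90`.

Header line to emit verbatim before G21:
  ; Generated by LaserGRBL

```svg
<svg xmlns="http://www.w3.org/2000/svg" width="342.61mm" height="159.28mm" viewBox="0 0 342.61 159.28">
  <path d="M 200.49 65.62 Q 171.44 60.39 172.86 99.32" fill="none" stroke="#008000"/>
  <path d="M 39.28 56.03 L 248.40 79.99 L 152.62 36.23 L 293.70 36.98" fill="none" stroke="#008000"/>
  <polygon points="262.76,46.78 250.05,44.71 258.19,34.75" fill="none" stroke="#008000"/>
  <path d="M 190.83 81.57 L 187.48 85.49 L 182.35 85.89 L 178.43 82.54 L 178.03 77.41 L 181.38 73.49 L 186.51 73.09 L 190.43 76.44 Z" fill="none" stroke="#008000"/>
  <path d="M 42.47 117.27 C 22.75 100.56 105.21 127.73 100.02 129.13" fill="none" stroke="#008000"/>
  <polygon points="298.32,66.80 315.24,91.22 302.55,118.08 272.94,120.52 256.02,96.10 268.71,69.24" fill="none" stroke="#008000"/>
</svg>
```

; Generated by LaserGRBL
G21
G90
G00 X200.49 Y93.66
M3 S294
G01 X190.09 Y93.99 F2948
G01 X182.13 Y90.78
G01 X176.60 Y84.04
G01 X173.51 Y73.77
G01 X172.86 Y59.96
M5
G00 X39.28 Y103.25
M3 S294
G01 X248.40 Y79.29 F2948
G01 X152.62 Y123.05
G01 X293.70 Y122.30
M5
G00 X262.76 Y112.50
M3 S294
G01 X250.05 Y114.57 F2948
G01 X258.19 Y124.53
G01 X262.76 Y112.50
M5
G00 X190.83 Y77.71
M3 S294
G01 X187.48 Y73.79 F2948
G01 X182.35 Y73.39
G01 X178.43 Y76.74
G01 X178.03 Y81.87
G01 X181.38 Y85.79
G01 X186.51 Y86.19
G01 X190.43 Y82.84
G01 X190.83 Y77.71
M5
G00 X42.47 Y42.01
M3 S294
G01 X41.38 Y47.33 F2948
G01 X55.70 Y45.46
G01 X76.33 Y39.74
G01 X94.13 Y33.53
G01 X100.02 Y30.15
M5
G00 X298.32 Y92.48
M3 S294
G01 X315.24 Y68.06 F2948
G01 X302.55 Y41.20
G01 X272.94 Y38.76
G01 X256.02 Y63.18
G01 X268.71 Y90.04
G01 X298.32 Y92.48
M5
G00 X0.00 Y0.00

viewBox `0 0 342.61 159.28` with mm width/height → 1 unit = 1 mm. Flip: y_m = 159.28 − y_svg.

**Shape 1** — `<path>` quadratic bezier, stroke `#008000` → engrave (S294, F2948). Control points (SVG): P0=(200.49,65.62), P1=(171.44,60.39), P2=(172.86,99.32); sampled at t=k/5. Machine vertices: (200.49,93.66) → (190.09,93.99) → (182.13,90.78) → (176.60,84.04) → (173.51,73.77) → (172.86,59.96). Open path.

**Shape 2** — `<path>` open polyline, stroke `#008000` → engrave (S294, F2948). Machine vertices: (39.28,103.25) → (248.40,79.29) → (152.62,123.05) → (293.70,122.30). Open path.

**Shape 3** — `<polygon>` regular polygon, stroke `#008000` → engrave (S294, F2948). Machine vertices: (262.76,112.50) → (250.05,114.57) → (258.19,124.53) → (262.76,112.50). Closed: final G1 returns to the first vertex.

**Shape 4** — `<path>` regular polygon, stroke `#008000` → engrave (S294, F2948). Machine vertices: (190.83,77.71) → (187.48,73.79) → (182.35,73.39) → (178.43,76.74) → (178.03,81.87) → (181.38,85.79) → (186.51,86.19) → (190.43,82.84) → (190.83,77.71). Closed: final G1 returns to the first vertex.

**Shape 5** — `<path>` cubic bezier, stroke `#008000` → engrave (S294, F2948). Control points (SVG): P0=(42.47,117.27), P1=(22.75,100.56), P2=(105.21,127.73), P3=(100.02,129.13); sampled at t=k/5. Machine vertices: (42.47,42.01) → (41.38,47.33) → (55.70,45.46) → (76.33,39.74) → (94.13,33.53) → (100.02,30.15). Open path.

**Shape 6** — `<polygon>` regular polygon, stroke `#008000` → engrave (S294, F2948). Machine vertices: (298.32,92.48) → (315.24,68.06) → (302.55,41.20) → (272.94,38.76) → (256.02,63.18) → (268.71,90.04) → (298.32,92.48). Closed: final G1 returns to the first vertex.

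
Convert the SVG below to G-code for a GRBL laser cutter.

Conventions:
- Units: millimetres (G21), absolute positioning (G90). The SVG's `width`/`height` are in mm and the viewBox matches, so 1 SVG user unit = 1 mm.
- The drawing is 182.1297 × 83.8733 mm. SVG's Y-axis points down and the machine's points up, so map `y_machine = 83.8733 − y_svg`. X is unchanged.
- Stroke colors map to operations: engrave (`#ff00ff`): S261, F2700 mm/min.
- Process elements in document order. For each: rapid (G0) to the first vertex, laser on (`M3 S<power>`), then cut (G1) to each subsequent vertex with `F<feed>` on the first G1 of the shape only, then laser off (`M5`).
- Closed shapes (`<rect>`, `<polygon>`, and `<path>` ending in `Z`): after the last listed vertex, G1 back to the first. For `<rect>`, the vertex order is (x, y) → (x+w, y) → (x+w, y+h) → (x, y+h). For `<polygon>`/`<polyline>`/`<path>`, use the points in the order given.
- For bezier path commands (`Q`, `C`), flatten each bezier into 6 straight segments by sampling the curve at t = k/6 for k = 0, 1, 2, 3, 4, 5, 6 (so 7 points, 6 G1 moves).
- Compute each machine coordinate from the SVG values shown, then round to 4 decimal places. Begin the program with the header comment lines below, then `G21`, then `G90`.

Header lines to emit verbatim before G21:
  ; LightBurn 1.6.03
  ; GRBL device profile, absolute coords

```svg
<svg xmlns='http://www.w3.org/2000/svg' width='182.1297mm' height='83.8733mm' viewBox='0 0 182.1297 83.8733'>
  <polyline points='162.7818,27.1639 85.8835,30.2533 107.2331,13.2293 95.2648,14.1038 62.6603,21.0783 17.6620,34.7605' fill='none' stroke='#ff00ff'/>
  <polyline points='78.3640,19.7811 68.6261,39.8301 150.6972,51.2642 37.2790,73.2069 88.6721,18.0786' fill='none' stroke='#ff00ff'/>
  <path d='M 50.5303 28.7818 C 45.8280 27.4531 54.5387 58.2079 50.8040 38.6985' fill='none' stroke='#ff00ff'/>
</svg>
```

Since the viewBox matches the mm dimensions, user units are millimetres directly. The only transform is the Y-flip y_m = 83.8733 − y_svg.

Shape 1 is a open polyline drawn with `<polyline>`. Its stroke #ff00ff means engrave at S261, F2700. After flipping Y the toolpath is (162.7818,56.7094) → (85.8835,53.6200) → (107.2331,70.6440) → (95.2648,69.7695) → (62.6603,62.7950) → (17.6620,49.1128).

Shape 2 is a open polyline drawn with `<polyline>`. Its stroke #ff00ff means engrave at S261, F2700. After flipping Y the toolpath is (78.3640,64.0922) → (68.6261,44.0432) → (150.6972,32.6091) → (37.2790,10.6664) → (88.6721,65.7947).

Shape 3 is a cubic bezier drawn with `<path>`. Its stroke #ff00ff means engrave at S261, F2700. After flipping Y the toolpath is (50.5303,55.0915) → (49.1772,53.4635) → (49.3413,48.7756) → (50.3043,43.3154) → (51.3480,39.3702) → (51.7539,39.2275) → (50.8040,45.1748).

; LightBurn 1.6.03
; GRBL device profile, absolute coords
G21
G90
G0 X162.7818 Y56.7094
M3 S261
G1 X85.8835 Y53.6200 F2700
G1 X107.2331 Y70.6440
G1 X95.2648 Y69.7695
G1 X62.6603 Y62.7950
G1 X17.6620 Y49.1128
M5
G0 X78.3640 Y64.0922
M3 S261
G1 X68.6261 Y44.0432 F2700
G1 X150.6972 Y32.6091
G1 X37.2790 Y10.6664
G1 X88.6721 Y65.7947
M5
G0 X50.5303 Y55.0915
M3 S261
G1 X49.1772 Y53.4635 F2700
G1 X49.3413 Y48.7756
G1 X50.3043 Y43.3154
G1 X51.3480 Y39.3702
G1 X51.7539 Y39.2275
G1 X50.8040 Y45.1748
M5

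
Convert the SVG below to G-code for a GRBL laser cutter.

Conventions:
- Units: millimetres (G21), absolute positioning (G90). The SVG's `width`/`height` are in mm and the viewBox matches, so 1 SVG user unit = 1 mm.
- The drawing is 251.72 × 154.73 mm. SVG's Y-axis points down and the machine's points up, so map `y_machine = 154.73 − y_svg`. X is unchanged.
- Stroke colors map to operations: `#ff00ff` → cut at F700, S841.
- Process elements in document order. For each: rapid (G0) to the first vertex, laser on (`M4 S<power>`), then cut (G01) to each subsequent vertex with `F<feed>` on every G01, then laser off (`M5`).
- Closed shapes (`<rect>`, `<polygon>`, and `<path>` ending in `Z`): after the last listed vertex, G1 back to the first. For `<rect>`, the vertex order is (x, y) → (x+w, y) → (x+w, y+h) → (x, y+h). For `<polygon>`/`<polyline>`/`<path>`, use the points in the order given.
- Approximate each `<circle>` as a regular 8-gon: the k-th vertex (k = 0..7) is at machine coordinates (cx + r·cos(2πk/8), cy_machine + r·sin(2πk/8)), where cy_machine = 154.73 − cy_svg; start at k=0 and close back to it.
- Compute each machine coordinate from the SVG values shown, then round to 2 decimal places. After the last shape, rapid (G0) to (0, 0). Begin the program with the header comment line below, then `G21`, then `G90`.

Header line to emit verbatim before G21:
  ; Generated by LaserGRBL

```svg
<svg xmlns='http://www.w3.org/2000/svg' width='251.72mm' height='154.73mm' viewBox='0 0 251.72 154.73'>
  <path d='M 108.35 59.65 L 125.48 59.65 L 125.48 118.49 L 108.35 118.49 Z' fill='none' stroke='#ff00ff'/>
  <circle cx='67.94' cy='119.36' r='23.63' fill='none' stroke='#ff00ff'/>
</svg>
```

; Generated by LaserGRBL
G21
G90
G0 X108.35 Y95.08
M4 S841
G01 X125.48 Y95.08 F700
G01 X125.48 Y36.24 F700
G01 X108.35 Y36.24 F700
G01 X108.35 Y95.08 F700
M5
G0 X91.57 Y35.37
M4 S841
G01 X84.65 Y52.08 F700
G01 X67.94 Y59.00 F700
G01 X51.23 Y52.08 F700
G01 X44.31 Y35.37 F700
G01 X51.23 Y18.66 F700
G01 X67.94 Y11.74 F700
G01 X84.65 Y18.66 F700
G01 X91.57 Y35.37 F700
M5
G0 X0.00 Y0.00

viewBox `0 0 251.72 154.73` with mm width/height → 1 unit = 1 mm. Flip: y_m = 154.73 − y_svg.

**Shape 1** — `<path>` rectangle, stroke `#ff00ff` → cut (S841, F700). Machine vertices: (108.35,95.08) → (125.48,95.08) → (125.48,36.24) → (108.35,36.24) → (108.35,95.08). Closed: final G1 returns to the first vertex.

**Shape 2** — `<circle>` circle, stroke `#ff00ff` → cut (S841, F700). Machine vertices: (91.57,35.37) → (84.65,52.08) → (67.94,59.00) → (51.23,52.08) → (44.31,35.37) → (51.23,18.66) → (67.94,11.74) → (84.65,18.66) → (91.57,35.37). Closed: final G1 returns to the first vertex.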